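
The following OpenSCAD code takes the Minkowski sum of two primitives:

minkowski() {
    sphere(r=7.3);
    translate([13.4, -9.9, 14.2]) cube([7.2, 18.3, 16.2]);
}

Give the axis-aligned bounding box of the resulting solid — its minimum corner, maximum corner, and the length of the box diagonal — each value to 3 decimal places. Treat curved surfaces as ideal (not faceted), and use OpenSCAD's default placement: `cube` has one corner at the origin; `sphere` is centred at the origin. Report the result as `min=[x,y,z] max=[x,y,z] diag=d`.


A = translate([13.4, -9.9, 14.2]) cube([7.2, 18.3, 16.2]) → bbox [13.4,-9.9,14.2] .. [20.6,8.4,30.4]
B = sphere(r=7.3) → bbox [-7.3,-7.3,-7.3] .. [7.3,7.3,7.3]
lo = A.lo+B.lo = [13.4-7.3, -9.9-7.3, 14.2-7.3] = [6.100,-17.200,6.900]
hi = A.hi+B.hi = [20.6+7.3, 8.4+7.3, 30.4+7.3] = [27.900,15.700,37.700]
diag = √(21.8²+32.9²+30.8²) = √2506.29 = 50.063

min=[6.100,-17.200,6.900] max=[27.900,15.700,37.700] diag=50.063


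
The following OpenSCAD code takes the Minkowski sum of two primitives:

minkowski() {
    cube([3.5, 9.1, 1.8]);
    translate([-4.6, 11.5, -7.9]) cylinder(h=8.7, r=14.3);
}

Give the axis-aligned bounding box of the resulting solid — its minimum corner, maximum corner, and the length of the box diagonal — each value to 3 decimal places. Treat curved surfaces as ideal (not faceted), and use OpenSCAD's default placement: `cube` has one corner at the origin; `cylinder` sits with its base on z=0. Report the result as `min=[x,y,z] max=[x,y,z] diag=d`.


min=[-18.900,-2.800,-7.900] max=[13.200,34.900,2.600] diag=50.616

A = translate([-4.6, 11.5, -7.9]) cylinder(h=8.7, r=14.3) → bbox [-18.9,-2.8,-7.9] .. [9.7,25.8,0.8]
B = cube([3.5, 9.1, 1.8]) → bbox [0,0,0] .. [3.5,9.1,1.8]
lo = A.lo+B.lo = [-18.9+0, -2.8+0, -7.9+0] = [-18.900,-2.800,-7.900]
hi = A.hi+B.hi = [9.7+3.5, 25.8+9.1, 0.8+1.8] = [13.200,34.900,2.600]
diag = √(32.1²+37.7²+10.5²) = √2561.95 = 50.616


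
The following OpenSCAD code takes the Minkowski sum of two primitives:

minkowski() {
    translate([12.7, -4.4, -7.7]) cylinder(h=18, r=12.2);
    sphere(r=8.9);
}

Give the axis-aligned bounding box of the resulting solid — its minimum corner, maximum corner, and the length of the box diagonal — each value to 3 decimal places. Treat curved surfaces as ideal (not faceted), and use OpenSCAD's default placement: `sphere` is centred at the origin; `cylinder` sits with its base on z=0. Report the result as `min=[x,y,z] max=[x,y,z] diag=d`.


A = translate([12.7, -4.4, -7.7]) cylinder(h=18, r=12.2) → bbox [0.5,-16.6,-7.7] .. [24.9,7.8,10.3]
B = sphere(r=8.9) → bbox [-8.9,-8.9,-8.9] .. [8.9,8.9,8.9]
lo = A.lo+B.lo = [0.5-8.9, -16.6-8.9, -7.7-8.9] = [-8.400,-25.500,-16.600]
hi = A.hi+B.hi = [24.9+8.9, 7.8+8.9, 10.3+8.9] = [33.800,16.700,19.200]
diag = √(42.2²+42.2²+35.8²) = √4843.32 = 69.594

min=[-8.400,-25.500,-16.600] max=[33.800,16.700,19.200] diag=69.594


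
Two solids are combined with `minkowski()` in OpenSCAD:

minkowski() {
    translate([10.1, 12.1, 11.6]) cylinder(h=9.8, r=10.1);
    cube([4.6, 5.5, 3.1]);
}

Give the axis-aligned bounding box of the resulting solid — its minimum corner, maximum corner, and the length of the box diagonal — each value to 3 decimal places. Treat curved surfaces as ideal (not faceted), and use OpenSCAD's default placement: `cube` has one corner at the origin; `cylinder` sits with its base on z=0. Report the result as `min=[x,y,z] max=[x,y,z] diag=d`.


min=[0.000,2.000,11.600] max=[24.800,27.700,24.500] diag=37.973

A = translate([10.1, 12.1, 11.6]) cylinder(h=9.8, r=10.1) → bbox [0,2,11.6] .. [20.2,22.2,21.4]
B = cube([4.6, 5.5, 3.1]) → bbox [0,0,0] .. [4.6,5.5,3.1]
lo = A.lo+B.lo = [0+0, 2+0, 11.6+0] = [0.000,2.000,11.600]
hi = A.hi+B.hi = [20.2+4.6, 22.2+5.5, 21.4+3.1] = [24.800,27.700,24.500]
diag = √(24.8²+25.7²+12.9²) = √1441.94 = 37.973


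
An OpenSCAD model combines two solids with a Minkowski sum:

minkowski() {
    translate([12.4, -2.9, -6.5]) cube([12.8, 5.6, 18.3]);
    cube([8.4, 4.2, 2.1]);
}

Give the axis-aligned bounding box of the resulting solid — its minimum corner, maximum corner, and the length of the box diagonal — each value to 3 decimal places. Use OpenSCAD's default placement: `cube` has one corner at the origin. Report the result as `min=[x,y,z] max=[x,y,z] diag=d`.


A = translate([12.4, -2.9, -6.5]) cube([12.8, 5.6, 18.3]) → bbox [12.4,-2.9,-6.5] .. [25.2,2.7,11.8]
B = cube([8.4, 4.2, 2.1]) → bbox [0,0,0] .. [8.4,4.2,2.1]
lo = A.lo+B.lo = [12.4+0, -2.9+0, -6.5+0] = [12.400,-2.900,-6.500]
hi = A.hi+B.hi = [25.2+8.4, 2.7+4.2, 11.8+2.1] = [33.600,6.900,13.900]
diag = √(21.2²+9.8²+20.4²) = √961.64 = 31.010

min=[12.400,-2.900,-6.500] max=[33.600,6.900,13.900] diag=31.010


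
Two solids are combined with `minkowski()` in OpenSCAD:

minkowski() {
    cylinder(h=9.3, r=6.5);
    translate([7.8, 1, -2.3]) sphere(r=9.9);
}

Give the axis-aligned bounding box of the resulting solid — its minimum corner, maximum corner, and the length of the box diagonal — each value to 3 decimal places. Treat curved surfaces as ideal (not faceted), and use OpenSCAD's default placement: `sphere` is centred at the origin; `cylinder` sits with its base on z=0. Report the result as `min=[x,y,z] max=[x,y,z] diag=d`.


A = translate([7.8, 1, -2.3]) sphere(r=9.9) → bbox [-2.1,-8.9,-12.2] .. [17.7,10.9,7.6]
B = cylinder(h=9.3, r=6.5) → bbox [-6.5,-6.5,0] .. [6.5,6.5,9.3]
lo = A.lo+B.lo = [-2.1-6.5, -8.9-6.5, -12.2+0] = [-8.600,-15.400,-12.200]
hi = A.hi+B.hi = [17.7+6.5, 10.9+6.5, 7.6+9.3] = [24.200,17.400,16.900]
diag = √(32.8²+32.8²+29.1²) = √2998.49 = 54.758

min=[-8.600,-15.400,-12.200] max=[24.200,17.400,16.900] diag=54.758


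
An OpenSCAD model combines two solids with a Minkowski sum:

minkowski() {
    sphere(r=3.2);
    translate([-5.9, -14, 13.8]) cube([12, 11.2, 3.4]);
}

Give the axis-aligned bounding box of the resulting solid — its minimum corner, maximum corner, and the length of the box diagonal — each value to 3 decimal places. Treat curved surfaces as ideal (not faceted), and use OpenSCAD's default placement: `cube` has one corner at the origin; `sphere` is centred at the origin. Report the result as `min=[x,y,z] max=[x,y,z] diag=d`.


min=[-9.100,-17.200,10.600] max=[9.300,0.400,20.400] diag=27.283

A = translate([-5.9, -14, 13.8]) cube([12, 11.2, 3.4]) → bbox [-5.9,-14,13.8] .. [6.1,-2.8,17.2]
B = sphere(r=3.2) → bbox [-3.2,-3.2,-3.2] .. [3.2,3.2,3.2]
lo = A.lo+B.lo = [-5.9-3.2, -14-3.2, 13.8-3.2] = [-9.100,-17.200,10.600]
hi = A.hi+B.hi = [6.1+3.2, -2.8+3.2, 17.2+3.2] = [9.300,0.400,20.400]
diag = √(18.4²+17.6²+9.8²) = √744.36 = 27.283


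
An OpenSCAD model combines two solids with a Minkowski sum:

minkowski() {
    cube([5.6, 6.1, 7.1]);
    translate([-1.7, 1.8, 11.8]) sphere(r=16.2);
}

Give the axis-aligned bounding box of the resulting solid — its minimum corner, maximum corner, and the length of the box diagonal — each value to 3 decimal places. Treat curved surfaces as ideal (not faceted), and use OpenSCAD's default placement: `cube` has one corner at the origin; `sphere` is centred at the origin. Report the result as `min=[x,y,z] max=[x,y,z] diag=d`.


A = translate([-1.7, 1.8, 11.8]) sphere(r=16.2) → bbox [-17.9,-14.4,-4.4] .. [14.5,18,28]
B = cube([5.6, 6.1, 7.1]) → bbox [0,0,0] .. [5.6,6.1,7.1]
lo = A.lo+B.lo = [-17.9+0, -14.4+0, -4.4+0] = [-17.900,-14.400,-4.400]
hi = A.hi+B.hi = [14.5+5.6, 18+6.1, 28+7.1] = [20.100,24.100,35.100]
diag = √(38²+38.5²+39.5²) = √4486.5 = 66.981

min=[-17.900,-14.400,-4.400] max=[20.100,24.100,35.100] diag=66.981


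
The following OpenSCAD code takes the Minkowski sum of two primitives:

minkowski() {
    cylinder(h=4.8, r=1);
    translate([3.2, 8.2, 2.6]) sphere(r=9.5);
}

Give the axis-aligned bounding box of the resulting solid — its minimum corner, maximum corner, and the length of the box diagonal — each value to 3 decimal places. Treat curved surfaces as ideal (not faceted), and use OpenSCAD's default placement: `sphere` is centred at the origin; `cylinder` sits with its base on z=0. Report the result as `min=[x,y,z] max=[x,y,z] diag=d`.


A = translate([3.2, 8.2, 2.6]) sphere(r=9.5) → bbox [-6.3,-1.3,-6.9] .. [12.7,17.7,12.1]
B = cylinder(h=4.8, r=1) → bbox [-1,-1,0] .. [1,1,4.8]
lo = A.lo+B.lo = [-6.3-1, -1.3-1, -6.9+0] = [-7.300,-2.300,-6.900]
hi = A.hi+B.hi = [12.7+1, 17.7+1, 12.1+4.8] = [13.700,18.700,16.900]
diag = √(21²+21²+23.8²) = √1448.44 = 38.058

min=[-7.300,-2.300,-6.900] max=[13.700,18.700,16.900] diag=38.058


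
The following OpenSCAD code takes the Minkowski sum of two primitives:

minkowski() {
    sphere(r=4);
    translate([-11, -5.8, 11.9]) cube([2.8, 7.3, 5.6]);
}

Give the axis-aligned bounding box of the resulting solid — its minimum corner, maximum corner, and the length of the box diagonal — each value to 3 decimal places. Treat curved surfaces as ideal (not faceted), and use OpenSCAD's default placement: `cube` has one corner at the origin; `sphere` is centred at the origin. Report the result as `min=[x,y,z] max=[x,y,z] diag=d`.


min=[-15.000,-9.800,7.900] max=[-4.200,5.500,21.500] diag=23.145

A = translate([-11, -5.8, 11.9]) cube([2.8, 7.3, 5.6]) → bbox [-11,-5.8,11.9] .. [-8.2,1.5,17.5]
B = sphere(r=4) → bbox [-4,-4,-4] .. [4,4,4]
lo = A.lo+B.lo = [-11-4, -5.8-4, 11.9-4] = [-15.000,-9.800,7.900]
hi = A.hi+B.hi = [-8.2+4, 1.5+4, 17.5+4] = [-4.200,5.500,21.500]
diag = √(10.8²+15.3²+13.6²) = √535.69 = 23.145


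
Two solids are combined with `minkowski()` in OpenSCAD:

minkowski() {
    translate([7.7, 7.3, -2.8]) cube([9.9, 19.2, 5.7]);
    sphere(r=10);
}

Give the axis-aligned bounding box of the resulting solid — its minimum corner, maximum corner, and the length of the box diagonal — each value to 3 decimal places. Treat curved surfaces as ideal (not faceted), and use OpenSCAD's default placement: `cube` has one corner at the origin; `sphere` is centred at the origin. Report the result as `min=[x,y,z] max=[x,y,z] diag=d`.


A = translate([7.7, 7.3, -2.8]) cube([9.9, 19.2, 5.7]) → bbox [7.7,7.3,-2.8] .. [17.6,26.5,2.9]
B = sphere(r=10) → bbox [-10,-10,-10] .. [10,10,10]
lo = A.lo+B.lo = [7.7-10, 7.3-10, -2.8-10] = [-2.300,-2.700,-12.800]
hi = A.hi+B.hi = [17.6+10, 26.5+10, 2.9+10] = [27.600,36.500,12.900]
diag = √(29.9²+39.2²+25.7²) = √3091.14 = 55.598

min=[-2.300,-2.700,-12.800] max=[27.600,36.500,12.900] diag=55.598


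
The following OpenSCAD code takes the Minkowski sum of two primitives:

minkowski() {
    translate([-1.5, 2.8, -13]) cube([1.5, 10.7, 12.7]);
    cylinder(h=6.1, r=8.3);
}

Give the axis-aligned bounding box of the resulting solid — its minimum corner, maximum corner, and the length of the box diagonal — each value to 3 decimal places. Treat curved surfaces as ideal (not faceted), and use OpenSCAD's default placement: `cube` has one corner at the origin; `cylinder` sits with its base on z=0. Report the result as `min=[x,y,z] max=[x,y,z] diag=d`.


A = translate([-1.5, 2.8, -13]) cube([1.5, 10.7, 12.7]) → bbox [-1.5,2.8,-13] .. [0,13.5,-0.3]
B = cylinder(h=6.1, r=8.3) → bbox [-8.3,-8.3,0] .. [8.3,8.3,6.1]
lo = A.lo+B.lo = [-1.5-8.3, 2.8-8.3, -13+0] = [-9.800,-5.500,-13.000]
hi = A.hi+B.hi = [0+8.3, 13.5+8.3, -0.3+6.1] = [8.300,21.800,5.800]
diag = √(18.1²+27.3²+18.8²) = √1426.34 = 37.767

min=[-9.800,-5.500,-13.000] max=[8.300,21.800,5.800] diag=37.767


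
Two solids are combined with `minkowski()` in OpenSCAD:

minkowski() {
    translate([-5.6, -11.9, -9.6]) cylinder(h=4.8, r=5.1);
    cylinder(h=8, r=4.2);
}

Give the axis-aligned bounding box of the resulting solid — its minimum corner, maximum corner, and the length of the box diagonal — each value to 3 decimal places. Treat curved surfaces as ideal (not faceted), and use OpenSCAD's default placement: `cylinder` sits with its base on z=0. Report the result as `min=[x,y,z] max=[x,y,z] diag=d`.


A = translate([-5.6, -11.9, -9.6]) cylinder(h=4.8, r=5.1) → bbox [-10.7,-17,-9.6] .. [-0.5,-6.8,-4.8]
B = cylinder(h=8, r=4.2) → bbox [-4.2,-4.2,0] .. [4.2,4.2,8]
lo = A.lo+B.lo = [-10.7-4.2, -17-4.2, -9.6+0] = [-14.900,-21.200,-9.600]
hi = A.hi+B.hi = [-0.5+4.2, -6.8+4.2, -4.8+8] = [3.700,-2.600,3.200]
diag = √(18.6²+18.6²+12.8²) = √855.76 = 29.253

min=[-14.900,-21.200,-9.600] max=[3.700,-2.600,3.200] diag=29.253


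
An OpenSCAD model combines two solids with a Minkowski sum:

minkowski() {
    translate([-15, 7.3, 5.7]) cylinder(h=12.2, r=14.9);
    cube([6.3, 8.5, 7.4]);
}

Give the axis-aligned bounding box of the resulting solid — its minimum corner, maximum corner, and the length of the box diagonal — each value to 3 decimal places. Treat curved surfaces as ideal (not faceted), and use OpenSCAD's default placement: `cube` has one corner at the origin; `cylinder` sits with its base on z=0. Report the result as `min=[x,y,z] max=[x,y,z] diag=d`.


A = translate([-15, 7.3, 5.7]) cylinder(h=12.2, r=14.9) → bbox [-29.9,-7.6,5.7] .. [-0.1,22.2,17.9]
B = cube([6.3, 8.5, 7.4]) → bbox [0,0,0] .. [6.3,8.5,7.4]
lo = A.lo+B.lo = [-29.9+0, -7.6+0, 5.7+0] = [-29.900,-7.600,5.700]
hi = A.hi+B.hi = [-0.1+6.3, 22.2+8.5, 17.9+7.4] = [6.200,30.700,25.300]
diag = √(36.1²+38.3²+19.6²) = √3154.26 = 56.163

min=[-29.900,-7.600,5.700] max=[6.200,30.700,25.300] diag=56.163


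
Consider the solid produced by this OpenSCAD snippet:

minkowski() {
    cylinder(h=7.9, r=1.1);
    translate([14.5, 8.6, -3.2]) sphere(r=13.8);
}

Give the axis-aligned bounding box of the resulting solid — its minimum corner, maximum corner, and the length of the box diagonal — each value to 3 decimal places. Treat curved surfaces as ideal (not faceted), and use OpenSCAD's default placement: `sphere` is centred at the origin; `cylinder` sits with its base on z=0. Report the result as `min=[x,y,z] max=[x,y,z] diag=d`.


A = translate([14.5, 8.6, -3.2]) sphere(r=13.8) → bbox [0.7,-5.2,-17] .. [28.3,22.4,10.6]
B = cylinder(h=7.9, r=1.1) → bbox [-1.1,-1.1,0] .. [1.1,1.1,7.9]
lo = A.lo+B.lo = [0.7-1.1, -5.2-1.1, -17+0] = [-0.400,-6.300,-17.000]
hi = A.hi+B.hi = [28.3+1.1, 22.4+1.1, 10.6+7.9] = [29.400,23.500,18.500]
diag = √(29.8²+29.8²+35.5²) = √3036.33 = 55.103

min=[-0.400,-6.300,-17.000] max=[29.400,23.500,18.500] diag=55.103


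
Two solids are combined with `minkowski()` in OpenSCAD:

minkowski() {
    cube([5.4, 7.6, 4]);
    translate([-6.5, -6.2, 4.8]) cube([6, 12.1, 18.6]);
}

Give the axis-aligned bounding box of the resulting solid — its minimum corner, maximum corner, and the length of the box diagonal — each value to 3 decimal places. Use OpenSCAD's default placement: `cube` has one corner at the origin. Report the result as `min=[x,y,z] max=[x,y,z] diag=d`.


min=[-6.500,-6.200,4.800] max=[4.900,13.500,27.400] diag=32.075

A = translate([-6.5, -6.2, 4.8]) cube([6, 12.1, 18.6]) → bbox [-6.5,-6.2,4.8] .. [-0.5,5.9,23.4]
B = cube([5.4, 7.6, 4]) → bbox [0,0,0] .. [5.4,7.6,4]
lo = A.lo+B.lo = [-6.5+0, -6.2+0, 4.8+0] = [-6.500,-6.200,4.800]
hi = A.hi+B.hi = [-0.5+5.4, 5.9+7.6, 23.4+4] = [4.900,13.500,27.400]
diag = √(11.4²+19.7²+22.6²) = √1028.81 = 32.075


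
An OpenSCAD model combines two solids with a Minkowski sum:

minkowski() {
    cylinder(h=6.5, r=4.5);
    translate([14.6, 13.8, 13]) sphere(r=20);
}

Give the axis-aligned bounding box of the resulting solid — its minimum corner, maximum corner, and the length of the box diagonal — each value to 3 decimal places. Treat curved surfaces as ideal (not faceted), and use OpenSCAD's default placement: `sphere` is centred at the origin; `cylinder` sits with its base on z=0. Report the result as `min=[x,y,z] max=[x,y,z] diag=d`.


min=[-9.900,-10.700,-7.000] max=[39.100,38.300,39.500] diag=83.452

A = translate([14.6, 13.8, 13]) sphere(r=20) → bbox [-5.4,-6.2,-7] .. [34.6,33.8,33]
B = cylinder(h=6.5, r=4.5) → bbox [-4.5,-4.5,0] .. [4.5,4.5,6.5]
lo = A.lo+B.lo = [-5.4-4.5, -6.2-4.5, -7+0] = [-9.900,-10.700,-7.000]
hi = A.hi+B.hi = [34.6+4.5, 33.8+4.5, 33+6.5] = [39.100,38.300,39.500]
diag = √(49²+49²+46.5²) = √6964.25 = 83.452


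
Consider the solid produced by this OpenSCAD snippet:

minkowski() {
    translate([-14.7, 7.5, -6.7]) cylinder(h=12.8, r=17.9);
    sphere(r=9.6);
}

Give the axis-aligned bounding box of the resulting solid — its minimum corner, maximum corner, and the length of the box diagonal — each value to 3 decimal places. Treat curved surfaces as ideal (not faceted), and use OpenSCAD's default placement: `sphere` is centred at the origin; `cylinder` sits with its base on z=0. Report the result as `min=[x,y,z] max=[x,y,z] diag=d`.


min=[-42.200,-20.000,-16.300] max=[12.800,35.000,15.700] diag=84.107

A = translate([-14.7, 7.5, -6.7]) cylinder(h=12.8, r=17.9) → bbox [-32.6,-10.4,-6.7] .. [3.2,25.4,6.1]
B = sphere(r=9.6) → bbox [-9.6,-9.6,-9.6] .. [9.6,9.6,9.6]
lo = A.lo+B.lo = [-32.6-9.6, -10.4-9.6, -6.7-9.6] = [-42.200,-20.000,-16.300]
hi = A.hi+B.hi = [3.2+9.6, 25.4+9.6, 6.1+9.6] = [12.800,35.000,15.700]
diag = √(55²+55²+32²) = √7074 = 84.107


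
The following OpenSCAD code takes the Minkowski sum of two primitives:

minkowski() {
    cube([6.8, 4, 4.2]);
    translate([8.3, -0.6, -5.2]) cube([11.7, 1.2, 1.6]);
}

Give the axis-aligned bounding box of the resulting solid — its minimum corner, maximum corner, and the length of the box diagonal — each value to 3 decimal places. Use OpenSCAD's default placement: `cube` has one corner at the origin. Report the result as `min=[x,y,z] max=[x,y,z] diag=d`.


min=[8.300,-0.600,-5.200] max=[26.800,4.600,0.600] diag=20.073

A = translate([8.3, -0.6, -5.2]) cube([11.7, 1.2, 1.6]) → bbox [8.3,-0.6,-5.2] .. [20,0.6,-3.6]
B = cube([6.8, 4, 4.2]) → bbox [0,0,0] .. [6.8,4,4.2]
lo = A.lo+B.lo = [8.3+0, -0.6+0, -5.2+0] = [8.300,-0.600,-5.200]
hi = A.hi+B.hi = [20+6.8, 0.6+4, -3.6+4.2] = [26.800,4.600,0.600]
diag = √(18.5²+5.2²+5.8²) = √402.93 = 20.073


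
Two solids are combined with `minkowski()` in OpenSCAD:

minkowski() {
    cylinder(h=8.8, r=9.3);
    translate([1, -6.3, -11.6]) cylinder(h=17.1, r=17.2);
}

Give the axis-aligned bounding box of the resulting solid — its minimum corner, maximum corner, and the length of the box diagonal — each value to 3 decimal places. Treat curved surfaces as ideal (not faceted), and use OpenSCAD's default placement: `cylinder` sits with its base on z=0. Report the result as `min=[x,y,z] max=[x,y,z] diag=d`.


A = translate([1, -6.3, -11.6]) cylinder(h=17.1, r=17.2) → bbox [-16.2,-23.5,-11.6] .. [18.2,10.9,5.5]
B = cylinder(h=8.8, r=9.3) → bbox [-9.3,-9.3,0] .. [9.3,9.3,8.8]
lo = A.lo+B.lo = [-16.2-9.3, -23.5-9.3, -11.6+0] = [-25.500,-32.800,-11.600]
hi = A.hi+B.hi = [18.2+9.3, 10.9+9.3, 5.5+8.8] = [27.500,20.200,14.300]
diag = √(53²+53²+25.9²) = √6288.81 = 79.302

min=[-25.500,-32.800,-11.600] max=[27.500,20.200,14.300] diag=79.302


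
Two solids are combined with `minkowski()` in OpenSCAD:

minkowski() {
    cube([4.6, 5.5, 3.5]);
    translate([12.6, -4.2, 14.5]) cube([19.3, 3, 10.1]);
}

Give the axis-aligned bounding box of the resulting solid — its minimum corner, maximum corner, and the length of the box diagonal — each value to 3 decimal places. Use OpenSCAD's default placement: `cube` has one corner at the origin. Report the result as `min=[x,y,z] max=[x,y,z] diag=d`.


min=[12.600,-4.200,14.500] max=[36.500,4.300,28.100] diag=28.782

A = translate([12.6, -4.2, 14.5]) cube([19.3, 3, 10.1]) → bbox [12.6,-4.2,14.5] .. [31.9,-1.2,24.6]
B = cube([4.6, 5.5, 3.5]) → bbox [0,0,0] .. [4.6,5.5,3.5]
lo = A.lo+B.lo = [12.6+0, -4.2+0, 14.5+0] = [12.600,-4.200,14.500]
hi = A.hi+B.hi = [31.9+4.6, -1.2+5.5, 24.6+3.5] = [36.500,4.300,28.100]
diag = √(23.9²+8.5²+13.6²) = √828.42 = 28.782


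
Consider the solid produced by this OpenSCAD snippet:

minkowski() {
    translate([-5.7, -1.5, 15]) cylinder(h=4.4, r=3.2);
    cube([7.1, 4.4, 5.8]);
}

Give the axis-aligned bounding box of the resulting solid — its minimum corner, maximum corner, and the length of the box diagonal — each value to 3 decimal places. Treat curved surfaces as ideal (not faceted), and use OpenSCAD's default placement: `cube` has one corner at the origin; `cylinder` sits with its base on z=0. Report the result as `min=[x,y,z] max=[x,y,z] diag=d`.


A = translate([-5.7, -1.5, 15]) cylinder(h=4.4, r=3.2) → bbox [-8.9,-4.7,15] .. [-2.5,1.7,19.4]
B = cube([7.1, 4.4, 5.8]) → bbox [0,0,0] .. [7.1,4.4,5.8]
lo = A.lo+B.lo = [-8.9+0, -4.7+0, 15+0] = [-8.900,-4.700,15.000]
hi = A.hi+B.hi = [-2.5+7.1, 1.7+4.4, 19.4+5.8] = [4.600,6.100,25.200]
diag = √(13.5²+10.8²+10.2²) = √402.93 = 20.073

min=[-8.900,-4.700,15.000] max=[4.600,6.100,25.200] diag=20.073


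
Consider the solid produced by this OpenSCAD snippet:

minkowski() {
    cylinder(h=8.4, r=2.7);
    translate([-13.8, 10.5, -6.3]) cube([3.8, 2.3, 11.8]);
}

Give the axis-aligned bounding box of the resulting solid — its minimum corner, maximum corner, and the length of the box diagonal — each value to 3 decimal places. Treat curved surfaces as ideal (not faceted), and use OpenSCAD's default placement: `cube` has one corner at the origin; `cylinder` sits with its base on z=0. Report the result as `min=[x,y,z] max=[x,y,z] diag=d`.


min=[-16.500,7.800,-6.300] max=[-7.300,15.500,13.900] diag=23.494

A = translate([-13.8, 10.5, -6.3]) cube([3.8, 2.3, 11.8]) → bbox [-13.8,10.5,-6.3] .. [-10,12.8,5.5]
B = cylinder(h=8.4, r=2.7) → bbox [-2.7,-2.7,0] .. [2.7,2.7,8.4]
lo = A.lo+B.lo = [-13.8-2.7, 10.5-2.7, -6.3+0] = [-16.500,7.800,-6.300]
hi = A.hi+B.hi = [-10+2.7, 12.8+2.7, 5.5+8.4] = [-7.300,15.500,13.900]
diag = √(9.2²+7.7²+20.2²) = √551.97 = 23.494


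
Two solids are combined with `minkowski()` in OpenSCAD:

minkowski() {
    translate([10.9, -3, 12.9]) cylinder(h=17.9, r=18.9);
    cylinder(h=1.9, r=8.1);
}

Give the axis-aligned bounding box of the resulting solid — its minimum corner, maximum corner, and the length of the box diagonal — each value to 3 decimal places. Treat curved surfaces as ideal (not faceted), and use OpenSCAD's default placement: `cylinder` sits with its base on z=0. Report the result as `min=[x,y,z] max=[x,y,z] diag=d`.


min=[-16.100,-30.000,12.900] max=[37.900,24.000,32.700] diag=78.893

A = translate([10.9, -3, 12.9]) cylinder(h=17.9, r=18.9) → bbox [-8,-21.9,12.9] .. [29.8,15.9,30.8]
B = cylinder(h=1.9, r=8.1) → bbox [-8.1,-8.1,0] .. [8.1,8.1,1.9]
lo = A.lo+B.lo = [-8-8.1, -21.9-8.1, 12.9+0] = [-16.100,-30.000,12.900]
hi = A.hi+B.hi = [29.8+8.1, 15.9+8.1, 30.8+1.9] = [37.900,24.000,32.700]
diag = √(54²+54²+19.8²) = √6224.04 = 78.893


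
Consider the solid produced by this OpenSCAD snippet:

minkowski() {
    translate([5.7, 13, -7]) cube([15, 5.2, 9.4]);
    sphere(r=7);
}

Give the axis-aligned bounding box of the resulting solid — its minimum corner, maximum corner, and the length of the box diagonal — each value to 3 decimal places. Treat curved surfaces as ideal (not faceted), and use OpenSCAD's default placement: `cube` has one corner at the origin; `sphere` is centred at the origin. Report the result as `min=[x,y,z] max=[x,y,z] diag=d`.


A = translate([5.7, 13, -7]) cube([15, 5.2, 9.4]) → bbox [5.7,13,-7] .. [20.7,18.2,2.4]
B = sphere(r=7) → bbox [-7,-7,-7] .. [7,7,7]
lo = A.lo+B.lo = [5.7-7, 13-7, -7-7] = [-1.300,6.000,-14.000]
hi = A.hi+B.hi = [20.7+7, 18.2+7, 2.4+7] = [27.700,25.200,9.400]
diag = √(29²+19.2²+23.4²) = √1757.2 = 41.919

min=[-1.300,6.000,-14.000] max=[27.700,25.200,9.400] diag=41.919


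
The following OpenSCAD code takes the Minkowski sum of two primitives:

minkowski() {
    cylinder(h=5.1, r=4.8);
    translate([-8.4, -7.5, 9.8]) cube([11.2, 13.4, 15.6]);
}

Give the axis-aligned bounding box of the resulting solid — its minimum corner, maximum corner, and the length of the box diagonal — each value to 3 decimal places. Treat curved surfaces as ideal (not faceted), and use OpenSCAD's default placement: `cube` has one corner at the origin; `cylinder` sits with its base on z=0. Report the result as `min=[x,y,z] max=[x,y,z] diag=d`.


A = translate([-8.4, -7.5, 9.8]) cube([11.2, 13.4, 15.6]) → bbox [-8.4,-7.5,9.8] .. [2.8,5.9,25.4]
B = cylinder(h=5.1, r=4.8) → bbox [-4.8,-4.8,0] .. [4.8,4.8,5.1]
lo = A.lo+B.lo = [-8.4-4.8, -7.5-4.8, 9.8+0] = [-13.200,-12.300,9.800]
hi = A.hi+B.hi = [2.8+4.8, 5.9+4.8, 25.4+5.1] = [7.600,10.700,30.500]
diag = √(20.8²+23²+20.7²) = √1390.13 = 37.284

min=[-13.200,-12.300,9.800] max=[7.600,10.700,30.500] diag=37.284


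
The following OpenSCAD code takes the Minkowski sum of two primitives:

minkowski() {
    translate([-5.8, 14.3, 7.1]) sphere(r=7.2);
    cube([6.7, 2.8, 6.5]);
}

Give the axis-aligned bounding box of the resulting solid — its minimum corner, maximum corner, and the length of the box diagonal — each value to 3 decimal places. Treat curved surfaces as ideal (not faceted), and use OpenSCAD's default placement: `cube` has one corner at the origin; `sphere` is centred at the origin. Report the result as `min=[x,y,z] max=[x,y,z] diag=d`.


min=[-13.000,7.100,-0.100] max=[8.100,24.300,20.800] diag=34.320

A = translate([-5.8, 14.3, 7.1]) sphere(r=7.2) → bbox [-13,7.1,-0.1] .. [1.4,21.5,14.3]
B = cube([6.7, 2.8, 6.5]) → bbox [0,0,0] .. [6.7,2.8,6.5]
lo = A.lo+B.lo = [-13+0, 7.1+0, -0.1+0] = [-13.000,7.100,-0.100]
hi = A.hi+B.hi = [1.4+6.7, 21.5+2.8, 14.3+6.5] = [8.100,24.300,20.800]
diag = √(21.1²+17.2²+20.9²) = √1177.86 = 34.320


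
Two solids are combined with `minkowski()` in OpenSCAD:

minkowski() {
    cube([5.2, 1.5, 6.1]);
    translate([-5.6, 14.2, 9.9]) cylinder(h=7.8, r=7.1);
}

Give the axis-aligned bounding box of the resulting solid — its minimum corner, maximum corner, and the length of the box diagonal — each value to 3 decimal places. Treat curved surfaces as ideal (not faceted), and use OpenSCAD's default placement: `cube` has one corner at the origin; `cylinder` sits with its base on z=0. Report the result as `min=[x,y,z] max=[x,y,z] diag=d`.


A = translate([-5.6, 14.2, 9.9]) cylinder(h=7.8, r=7.1) → bbox [-12.7,7.1,9.9] .. [1.5,21.3,17.7]
B = cube([5.2, 1.5, 6.1]) → bbox [0,0,0] .. [5.2,1.5,6.1]
lo = A.lo+B.lo = [-12.7+0, 7.1+0, 9.9+0] = [-12.700,7.100,9.900]
hi = A.hi+B.hi = [1.5+5.2, 21.3+1.5, 17.7+6.1] = [6.700,22.800,23.800]
diag = √(19.4²+15.7²+13.9²) = √816.06 = 28.567

min=[-12.700,7.100,9.900] max=[6.700,22.800,23.800] diag=28.567


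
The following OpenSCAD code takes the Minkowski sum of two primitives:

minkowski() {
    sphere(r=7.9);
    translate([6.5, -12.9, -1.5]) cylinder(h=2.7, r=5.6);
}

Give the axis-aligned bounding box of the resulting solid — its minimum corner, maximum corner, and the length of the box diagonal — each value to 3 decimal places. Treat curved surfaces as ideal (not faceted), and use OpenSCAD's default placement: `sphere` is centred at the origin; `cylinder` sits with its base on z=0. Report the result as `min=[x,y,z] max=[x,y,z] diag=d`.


A = translate([6.5, -12.9, -1.5]) cylinder(h=2.7, r=5.6) → bbox [0.9,-18.5,-1.5] .. [12.1,-7.3,1.2]
B = sphere(r=7.9) → bbox [-7.9,-7.9,-7.9] .. [7.9,7.9,7.9]
lo = A.lo+B.lo = [0.9-7.9, -18.5-7.9, -1.5-7.9] = [-7.000,-26.400,-9.400]
hi = A.hi+B.hi = [12.1+7.9, -7.3+7.9, 1.2+7.9] = [20.000,0.600,9.100]
diag = √(27²+27²+18.5²) = √1800.25 = 42.429

min=[-7.000,-26.400,-9.400] max=[20.000,0.600,9.100] diag=42.429


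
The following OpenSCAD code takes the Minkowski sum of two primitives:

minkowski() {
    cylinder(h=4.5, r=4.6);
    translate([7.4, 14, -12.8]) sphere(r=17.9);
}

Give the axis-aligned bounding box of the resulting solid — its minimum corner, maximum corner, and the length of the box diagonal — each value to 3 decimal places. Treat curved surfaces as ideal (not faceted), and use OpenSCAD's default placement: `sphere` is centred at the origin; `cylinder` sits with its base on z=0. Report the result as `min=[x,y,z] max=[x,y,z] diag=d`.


A = translate([7.4, 14, -12.8]) sphere(r=17.9) → bbox [-10.5,-3.9,-30.7] .. [25.3,31.9,5.1]
B = cylinder(h=4.5, r=4.6) → bbox [-4.6,-4.6,0] .. [4.6,4.6,4.5]
lo = A.lo+B.lo = [-10.5-4.6, -3.9-4.6, -30.7+0] = [-15.100,-8.500,-30.700]
hi = A.hi+B.hi = [25.3+4.6, 31.9+4.6, 5.1+4.5] = [29.900,36.500,9.600]
diag = √(45²+45²+40.3²) = √5674.09 = 75.327

min=[-15.100,-8.500,-30.700] max=[29.900,36.500,9.600] diag=75.327


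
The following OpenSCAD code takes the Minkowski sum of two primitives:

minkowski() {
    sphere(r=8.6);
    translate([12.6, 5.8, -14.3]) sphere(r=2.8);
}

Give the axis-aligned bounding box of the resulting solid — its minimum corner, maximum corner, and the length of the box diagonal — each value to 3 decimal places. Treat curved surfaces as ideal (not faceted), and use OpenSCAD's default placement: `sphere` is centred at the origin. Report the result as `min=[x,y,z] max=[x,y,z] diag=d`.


A = translate([12.6, 5.8, -14.3]) sphere(r=2.8) → bbox [9.8,3,-17.1] .. [15.4,8.6,-11.5]
B = sphere(r=8.6) → bbox [-8.6,-8.6,-8.6] .. [8.6,8.6,8.6]
lo = A.lo+B.lo = [9.8-8.6, 3-8.6, -17.1-8.6] = [1.200,-5.600,-25.700]
hi = A.hi+B.hi = [15.4+8.6, 8.6+8.6, -11.5+8.6] = [24.000,17.200,-2.900]
diag = √(22.8²+22.8²+22.8²) = √1559.52 = 39.491

min=[1.200,-5.600,-25.700] max=[24.000,17.200,-2.900] diag=39.491


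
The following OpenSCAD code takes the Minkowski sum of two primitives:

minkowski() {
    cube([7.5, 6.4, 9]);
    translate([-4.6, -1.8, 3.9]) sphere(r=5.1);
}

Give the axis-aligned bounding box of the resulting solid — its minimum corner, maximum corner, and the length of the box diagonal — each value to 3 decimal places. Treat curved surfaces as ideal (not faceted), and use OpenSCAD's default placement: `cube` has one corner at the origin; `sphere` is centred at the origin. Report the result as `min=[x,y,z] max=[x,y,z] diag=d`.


A = translate([-4.6, -1.8, 3.9]) sphere(r=5.1) → bbox [-9.7,-6.9,-1.2] .. [0.5,3.3,9]
B = cube([7.5, 6.4, 9]) → bbox [0,0,0] .. [7.5,6.4,9]
lo = A.lo+B.lo = [-9.7+0, -6.9+0, -1.2+0] = [-9.700,-6.900,-1.200]
hi = A.hi+B.hi = [0.5+7.5, 3.3+6.4, 9+9] = [8.000,9.700,18.000]
diag = √(17.7²+16.6²+19.2²) = √957.49 = 30.943

min=[-9.700,-6.900,-1.200] max=[8.000,9.700,18.000] diag=30.943


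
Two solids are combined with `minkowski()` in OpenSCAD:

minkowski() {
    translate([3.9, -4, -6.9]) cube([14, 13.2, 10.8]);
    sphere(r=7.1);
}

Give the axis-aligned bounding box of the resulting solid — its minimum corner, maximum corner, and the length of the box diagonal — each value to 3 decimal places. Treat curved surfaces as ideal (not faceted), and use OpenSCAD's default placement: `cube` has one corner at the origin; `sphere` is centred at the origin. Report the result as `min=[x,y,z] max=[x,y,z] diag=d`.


min=[-3.200,-11.100,-14.000] max=[25.000,16.300,11.000] diag=46.594

A = translate([3.9, -4, -6.9]) cube([14, 13.2, 10.8]) → bbox [3.9,-4,-6.9] .. [17.9,9.2,3.9]
B = sphere(r=7.1) → bbox [-7.1,-7.1,-7.1] .. [7.1,7.1,7.1]
lo = A.lo+B.lo = [3.9-7.1, -4-7.1, -6.9-7.1] = [-3.200,-11.100,-14.000]
hi = A.hi+B.hi = [17.9+7.1, 9.2+7.1, 3.9+7.1] = [25.000,16.300,11.000]
diag = √(28.2²+27.4²+25²) = √2171 = 46.594


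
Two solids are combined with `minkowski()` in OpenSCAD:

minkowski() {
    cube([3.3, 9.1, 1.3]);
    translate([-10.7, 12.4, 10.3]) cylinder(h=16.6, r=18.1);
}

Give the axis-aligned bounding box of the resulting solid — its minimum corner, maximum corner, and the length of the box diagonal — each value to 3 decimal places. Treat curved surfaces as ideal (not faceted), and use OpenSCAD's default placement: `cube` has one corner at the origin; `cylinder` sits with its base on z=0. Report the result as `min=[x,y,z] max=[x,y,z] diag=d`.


A = translate([-10.7, 12.4, 10.3]) cylinder(h=16.6, r=18.1) → bbox [-28.8,-5.7,10.3] .. [7.4,30.5,26.9]
B = cube([3.3, 9.1, 1.3]) → bbox [0,0,0] .. [3.3,9.1,1.3]
lo = A.lo+B.lo = [-28.8+0, -5.7+0, 10.3+0] = [-28.800,-5.700,10.300]
hi = A.hi+B.hi = [7.4+3.3, 30.5+9.1, 26.9+1.3] = [10.700,39.600,28.200]
diag = √(39.5²+45.3²+17.9²) = √3932.75 = 62.712

min=[-28.800,-5.700,10.300] max=[10.700,39.600,28.200] diag=62.712


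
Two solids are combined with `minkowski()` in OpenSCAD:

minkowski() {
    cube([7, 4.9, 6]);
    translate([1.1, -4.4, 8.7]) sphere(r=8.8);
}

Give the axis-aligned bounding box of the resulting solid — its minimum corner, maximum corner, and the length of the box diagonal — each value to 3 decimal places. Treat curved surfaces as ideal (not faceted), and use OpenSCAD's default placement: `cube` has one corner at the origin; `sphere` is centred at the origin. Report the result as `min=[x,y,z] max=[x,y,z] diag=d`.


min=[-7.700,-13.200,-0.100] max=[16.900,9.300,23.500] diag=40.846

A = translate([1.1, -4.4, 8.7]) sphere(r=8.8) → bbox [-7.7,-13.2,-0.1] .. [9.9,4.4,17.5]
B = cube([7, 4.9, 6]) → bbox [0,0,0] .. [7,4.9,6]
lo = A.lo+B.lo = [-7.7+0, -13.2+0, -0.1+0] = [-7.700,-13.200,-0.100]
hi = A.hi+B.hi = [9.9+7, 4.4+4.9, 17.5+6] = [16.900,9.300,23.500]
diag = √(24.6²+22.5²+23.6²) = √1668.37 = 40.846


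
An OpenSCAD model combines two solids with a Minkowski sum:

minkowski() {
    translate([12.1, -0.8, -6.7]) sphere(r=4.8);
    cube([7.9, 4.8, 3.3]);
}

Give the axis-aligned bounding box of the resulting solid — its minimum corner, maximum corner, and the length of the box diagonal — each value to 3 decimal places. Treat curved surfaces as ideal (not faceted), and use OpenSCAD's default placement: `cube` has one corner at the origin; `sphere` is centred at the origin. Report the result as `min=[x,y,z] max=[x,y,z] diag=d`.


min=[7.300,-5.600,-11.500] max=[24.800,8.800,1.400] diag=26.077

A = translate([12.1, -0.8, -6.7]) sphere(r=4.8) → bbox [7.3,-5.6,-11.5] .. [16.9,4,-1.9]
B = cube([7.9, 4.8, 3.3]) → bbox [0,0,0] .. [7.9,4.8,3.3]
lo = A.lo+B.lo = [7.3+0, -5.6+0, -11.5+0] = [7.300,-5.600,-11.500]
hi = A.hi+B.hi = [16.9+7.9, 4+4.8, -1.9+3.3] = [24.800,8.800,1.400]
diag = √(17.5²+14.4²+12.9²) = √680.02 = 26.077


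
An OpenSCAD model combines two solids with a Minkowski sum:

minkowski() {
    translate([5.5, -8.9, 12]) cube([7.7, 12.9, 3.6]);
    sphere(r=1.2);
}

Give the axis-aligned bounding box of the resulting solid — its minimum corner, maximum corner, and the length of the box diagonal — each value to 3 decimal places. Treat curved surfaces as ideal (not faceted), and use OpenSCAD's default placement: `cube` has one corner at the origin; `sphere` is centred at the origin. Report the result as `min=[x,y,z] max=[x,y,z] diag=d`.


A = translate([5.5, -8.9, 12]) cube([7.7, 12.9, 3.6]) → bbox [5.5,-8.9,12] .. [13.2,4,15.6]
B = sphere(r=1.2) → bbox [-1.2,-1.2,-1.2] .. [1.2,1.2,1.2]
lo = A.lo+B.lo = [5.5-1.2, -8.9-1.2, 12-1.2] = [4.300,-10.100,10.800]
hi = A.hi+B.hi = [13.2+1.2, 4+1.2, 15.6+1.2] = [14.400,5.200,16.800]
diag = √(10.1²+15.3²+6²) = √372.1 = 19.290

min=[4.300,-10.100,10.800] max=[14.400,5.200,16.800] diag=19.290


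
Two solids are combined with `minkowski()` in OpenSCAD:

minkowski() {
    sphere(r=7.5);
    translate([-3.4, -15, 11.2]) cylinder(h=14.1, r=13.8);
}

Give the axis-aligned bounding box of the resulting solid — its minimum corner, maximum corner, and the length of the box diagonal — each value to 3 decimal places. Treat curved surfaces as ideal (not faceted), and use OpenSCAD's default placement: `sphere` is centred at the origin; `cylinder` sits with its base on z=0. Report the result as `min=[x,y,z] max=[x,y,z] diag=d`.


A = translate([-3.4, -15, 11.2]) cylinder(h=14.1, r=13.8) → bbox [-17.2,-28.8,11.2] .. [10.4,-1.2,25.3]
B = sphere(r=7.5) → bbox [-7.5,-7.5,-7.5] .. [7.5,7.5,7.5]
lo = A.lo+B.lo = [-17.2-7.5, -28.8-7.5, 11.2-7.5] = [-24.700,-36.300,3.700]
hi = A.hi+B.hi = [10.4+7.5, -1.2+7.5, 25.3+7.5] = [17.900,6.300,32.800]
diag = √(42.6²+42.6²+29.1²) = √4476.33 = 66.905

min=[-24.700,-36.300,3.700] max=[17.900,6.300,32.800] diag=66.905


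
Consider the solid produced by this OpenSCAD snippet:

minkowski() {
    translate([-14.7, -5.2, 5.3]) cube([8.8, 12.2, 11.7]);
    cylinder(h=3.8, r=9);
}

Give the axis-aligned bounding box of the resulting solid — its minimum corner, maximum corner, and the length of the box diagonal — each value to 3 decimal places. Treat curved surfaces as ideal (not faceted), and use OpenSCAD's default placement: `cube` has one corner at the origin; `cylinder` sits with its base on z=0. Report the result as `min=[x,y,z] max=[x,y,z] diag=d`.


min=[-23.700,-14.200,5.300] max=[3.100,16.000,20.800] diag=43.250

A = translate([-14.7, -5.2, 5.3]) cube([8.8, 12.2, 11.7]) → bbox [-14.7,-5.2,5.3] .. [-5.9,7,17]
B = cylinder(h=3.8, r=9) → bbox [-9,-9,0] .. [9,9,3.8]
lo = A.lo+B.lo = [-14.7-9, -5.2-9, 5.3+0] = [-23.700,-14.200,5.300]
hi = A.hi+B.hi = [-5.9+9, 7+9, 17+3.8] = [3.100,16.000,20.800]
diag = √(26.8²+30.2²+15.5²) = √1870.53 = 43.250


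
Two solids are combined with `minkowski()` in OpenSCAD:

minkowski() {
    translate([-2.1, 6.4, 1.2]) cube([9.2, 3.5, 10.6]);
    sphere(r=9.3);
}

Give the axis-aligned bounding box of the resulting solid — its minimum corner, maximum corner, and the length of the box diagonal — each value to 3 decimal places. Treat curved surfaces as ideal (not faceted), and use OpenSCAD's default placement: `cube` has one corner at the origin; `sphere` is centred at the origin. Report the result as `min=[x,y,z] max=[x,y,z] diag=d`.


min=[-11.400,-2.900,-8.100] max=[16.400,19.200,21.100] diag=45.977

A = translate([-2.1, 6.4, 1.2]) cube([9.2, 3.5, 10.6]) → bbox [-2.1,6.4,1.2] .. [7.1,9.9,11.8]
B = sphere(r=9.3) → bbox [-9.3,-9.3,-9.3] .. [9.3,9.3,9.3]
lo = A.lo+B.lo = [-2.1-9.3, 6.4-9.3, 1.2-9.3] = [-11.400,-2.900,-8.100]
hi = A.hi+B.hi = [7.1+9.3, 9.9+9.3, 11.8+9.3] = [16.400,19.200,21.100]
diag = √(27.8²+22.1²+29.2²) = √2113.89 = 45.977


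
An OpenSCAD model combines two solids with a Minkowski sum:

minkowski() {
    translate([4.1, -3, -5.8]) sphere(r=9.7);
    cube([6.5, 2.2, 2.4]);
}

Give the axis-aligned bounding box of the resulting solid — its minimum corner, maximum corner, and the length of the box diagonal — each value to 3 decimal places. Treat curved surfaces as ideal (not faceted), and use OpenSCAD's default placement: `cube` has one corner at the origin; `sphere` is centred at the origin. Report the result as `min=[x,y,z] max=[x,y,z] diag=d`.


A = translate([4.1, -3, -5.8]) sphere(r=9.7) → bbox [-5.6,-12.7,-15.5] .. [13.8,6.7,3.9]
B = cube([6.5, 2.2, 2.4]) → bbox [0,0,0] .. [6.5,2.2,2.4]
lo = A.lo+B.lo = [-5.6+0, -12.7+0, -15.5+0] = [-5.600,-12.700,-15.500]
hi = A.hi+B.hi = [13.8+6.5, 6.7+2.2, 3.9+2.4] = [20.300,8.900,6.300]
diag = √(25.9²+21.6²+21.8²) = √1612.61 = 40.157

min=[-5.600,-12.700,-15.500] max=[20.300,8.900,6.300] diag=40.157


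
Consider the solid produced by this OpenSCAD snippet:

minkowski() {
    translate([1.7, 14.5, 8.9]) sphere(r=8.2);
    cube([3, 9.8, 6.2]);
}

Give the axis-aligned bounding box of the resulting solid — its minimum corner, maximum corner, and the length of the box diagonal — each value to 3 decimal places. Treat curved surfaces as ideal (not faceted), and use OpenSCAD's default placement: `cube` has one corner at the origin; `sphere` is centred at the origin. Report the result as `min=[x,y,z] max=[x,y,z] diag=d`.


A = translate([1.7, 14.5, 8.9]) sphere(r=8.2) → bbox [-6.5,6.3,0.7] .. [9.9,22.7,17.1]
B = cube([3, 9.8, 6.2]) → bbox [0,0,0] .. [3,9.8,6.2]
lo = A.lo+B.lo = [-6.5+0, 6.3+0, 0.7+0] = [-6.500,6.300,0.700]
hi = A.hi+B.hi = [9.9+3, 22.7+9.8, 17.1+6.2] = [12.900,32.500,23.300]
diag = √(19.4²+26.2²+22.6²) = √1573.56 = 39.668

min=[-6.500,6.300,0.700] max=[12.900,32.500,23.300] diag=39.668


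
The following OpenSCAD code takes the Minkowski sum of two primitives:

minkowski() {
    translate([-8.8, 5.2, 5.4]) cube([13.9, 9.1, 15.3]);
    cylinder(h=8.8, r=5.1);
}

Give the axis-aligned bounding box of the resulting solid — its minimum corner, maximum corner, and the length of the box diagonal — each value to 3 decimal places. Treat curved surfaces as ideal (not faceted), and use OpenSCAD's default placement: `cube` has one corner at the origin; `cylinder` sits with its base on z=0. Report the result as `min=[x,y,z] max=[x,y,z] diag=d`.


A = translate([-8.8, 5.2, 5.4]) cube([13.9, 9.1, 15.3]) → bbox [-8.8,5.2,5.4] .. [5.1,14.3,20.7]
B = cylinder(h=8.8, r=5.1) → bbox [-5.1,-5.1,0] .. [5.1,5.1,8.8]
lo = A.lo+B.lo = [-8.8-5.1, 5.2-5.1, 5.4+0] = [-13.900,0.100,5.400]
hi = A.hi+B.hi = [5.1+5.1, 14.3+5.1, 20.7+8.8] = [10.200,19.400,29.500]
diag = √(24.1²+19.3²+24.1²) = √1534.11 = 39.168

min=[-13.900,0.100,5.400] max=[10.200,19.400,29.500] diag=39.168
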